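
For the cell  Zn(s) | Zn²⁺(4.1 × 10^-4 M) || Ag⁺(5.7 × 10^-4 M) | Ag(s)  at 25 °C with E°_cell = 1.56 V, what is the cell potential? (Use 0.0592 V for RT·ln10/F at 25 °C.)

Balancing electrons gives n = 2; the reaction quotient is Q = [Zn²⁺]/[Ag⁺]^2 = 1260.
At 25 °C, E = E° − (0.0592/n) log Q = 1.56 − (0.0592/2)(3.101) = 1.560 − 0.092 = 1.468 V.

1.47 V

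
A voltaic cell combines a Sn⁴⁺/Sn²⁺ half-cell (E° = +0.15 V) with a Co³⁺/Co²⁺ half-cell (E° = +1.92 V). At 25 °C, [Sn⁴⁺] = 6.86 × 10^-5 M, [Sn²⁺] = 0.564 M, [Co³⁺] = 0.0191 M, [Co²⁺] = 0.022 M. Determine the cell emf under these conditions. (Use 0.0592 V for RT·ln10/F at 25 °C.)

1.88 V

The Co³⁺/Co²⁺ couple has the higher reduction potential and acts as the cathode, so E°_cell = +1.92 − (+0.15) = 1.77 V.
Balancing electrons gives n = 2; the reaction quotient is Q = [Sn⁴⁺]·[Co²⁺]^2/([Sn²⁺]·[Co³⁺]^2) = 1.61 × 10^-4.
At 25 °C, E = E° − (0.0592/n) log Q = 1.77 − (0.0592/2)(-3.792) = 1.770 + 0.112 = 1.882 V.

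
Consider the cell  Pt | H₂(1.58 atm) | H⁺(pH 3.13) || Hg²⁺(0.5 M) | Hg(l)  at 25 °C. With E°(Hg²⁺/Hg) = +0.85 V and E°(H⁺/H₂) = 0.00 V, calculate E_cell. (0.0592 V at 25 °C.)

The Hg²⁺/Hg couple is the cathode, so E°_cell = 0.85 V; n = 2.
[H⁺] = 10^(−3.13) = 7.4 × 10^-4 M, and Q = [H⁺]^2 / ([Hg²⁺]·P(H₂)) = 6.96 × 10^-7.
E = E° − (0.0592/2) log Q = 0.85 − (0.0592/2)(-6.158) = 1.032 V.

1.03 V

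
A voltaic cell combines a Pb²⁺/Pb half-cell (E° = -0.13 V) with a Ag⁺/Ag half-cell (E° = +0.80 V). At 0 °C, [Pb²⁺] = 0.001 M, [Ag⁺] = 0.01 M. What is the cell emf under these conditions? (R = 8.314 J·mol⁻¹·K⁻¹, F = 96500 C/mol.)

The Ag⁺/Ag couple has the higher reduction potential and acts as the cathode, so E°_cell = +0.80 − (-0.13) = 0.93 V.
Balancing electrons gives n = 2; the reaction quotient is Q = [Pb²⁺]/[Ag⁺]^2 = 10.0.
E = E° − (RT/nF) ln Q = 0.93 − (8.314×273)/(2×96500) × (2.303) = 0.930 − 0.027 = 0.903 V.

0.903 V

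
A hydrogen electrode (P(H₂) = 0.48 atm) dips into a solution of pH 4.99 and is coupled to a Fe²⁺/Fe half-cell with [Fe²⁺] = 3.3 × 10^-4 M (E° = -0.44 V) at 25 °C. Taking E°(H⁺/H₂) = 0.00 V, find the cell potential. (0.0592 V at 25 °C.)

The hydrogen couple is the cathode, so E°_cell = 0.44 V; n = 2.
[H⁺] = 10^(−4.99) = 1 × 10^-5 M, and Q = [Fe²⁺]·P(H₂) / [H⁺]^2 = 1.51 × 10^6.
E = E° − (0.0592/2) log Q = 0.44 − (0.0592/2)(6.180) = 0.257 V.

0.26 V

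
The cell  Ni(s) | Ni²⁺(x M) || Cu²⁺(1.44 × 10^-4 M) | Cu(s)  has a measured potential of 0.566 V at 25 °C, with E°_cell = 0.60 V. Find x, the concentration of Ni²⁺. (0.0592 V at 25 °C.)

0.002 M

From the Nernst equation, log Q = n(E° − E)/0.0592 = 2(0.60 − 0.566)/0.0592 = 1.149, so Q = 14.1.
With Q = [Ni²⁺]/[Cu²⁺] and the known concentrations, [Ni²⁺] in the numerator gives [Ni²⁺] = 0.002 M.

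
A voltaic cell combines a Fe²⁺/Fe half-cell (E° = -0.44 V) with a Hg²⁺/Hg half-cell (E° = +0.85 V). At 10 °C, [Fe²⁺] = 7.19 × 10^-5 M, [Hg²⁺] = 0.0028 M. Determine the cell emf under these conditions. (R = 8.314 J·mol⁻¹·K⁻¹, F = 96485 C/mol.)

1.33 V

The Hg²⁺/Hg couple has the higher reduction potential and acts as the cathode, so E°_cell = +0.85 − (-0.44) = 1.29 V.
Balancing electrons gives n = 2; the reaction quotient is Q = [Fe²⁺]/[Hg²⁺] = 0.0257.
E = E° − (RT/nF) ln Q = 1.29 − (8.314×283)/(2×96485) × (-3.662) = 1.290 + 0.045 = 1.335 V.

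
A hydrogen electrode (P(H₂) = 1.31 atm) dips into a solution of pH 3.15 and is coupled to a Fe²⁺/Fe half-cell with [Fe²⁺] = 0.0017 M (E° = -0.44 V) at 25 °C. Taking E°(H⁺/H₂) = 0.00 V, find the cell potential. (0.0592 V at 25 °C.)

0.33 V

The hydrogen couple is the cathode, so E°_cell = 0.44 V; n = 2.
[H⁺] = 10^(−3.15) = 7.1 × 10^-4 M, and Q = [Fe²⁺]·P(H₂) / [H⁺]^2 = 4440.
E = E° − (0.0592/2) log Q = 0.44 − (0.0592/2)(3.648) = 0.332 V.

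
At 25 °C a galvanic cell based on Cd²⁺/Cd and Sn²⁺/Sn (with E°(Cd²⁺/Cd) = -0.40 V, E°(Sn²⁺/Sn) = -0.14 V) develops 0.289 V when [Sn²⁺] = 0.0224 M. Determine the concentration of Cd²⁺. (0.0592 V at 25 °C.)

From the Nernst equation, log Q = n(E° − E)/0.0592 = 2(0.26 − 0.289)/0.0592 = -0.980, so Q = 0.105.
With Q = [Cd²⁺]/[Sn²⁺] and the known concentrations, [Cd²⁺] in the numerator gives [Cd²⁺] = 0.0023 M.

0.0023 M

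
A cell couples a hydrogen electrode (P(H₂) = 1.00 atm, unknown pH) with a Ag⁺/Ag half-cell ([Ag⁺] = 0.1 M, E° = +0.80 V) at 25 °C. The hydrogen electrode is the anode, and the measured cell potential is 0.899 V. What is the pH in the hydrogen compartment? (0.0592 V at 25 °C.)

E°_cell = 0.80 V and n = 2.
log Q = n(E° − E)/0.0592 = 2×(0.80 − 0.899)/0.0592 = -3.345.
With Q = [H⁺]^2 / ([Ag⁺]^2·P(H₂)), solving for [H⁺] gives log[H⁺] = -2.672, so pH = 2.67.

pH = 2.67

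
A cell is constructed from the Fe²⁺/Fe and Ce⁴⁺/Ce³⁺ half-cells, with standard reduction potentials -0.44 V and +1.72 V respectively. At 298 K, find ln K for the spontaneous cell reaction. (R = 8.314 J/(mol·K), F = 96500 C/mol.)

ln K = 168.3

E°_cell = +1.72 − (-0.44) = 2.16 V, with n = 2 electrons transferred.
At equilibrium E = 0, so the Nernst equation gives ln K = nFE°/RT = (2)(96500)(2.16)/((8.314)(298)) = 168.26.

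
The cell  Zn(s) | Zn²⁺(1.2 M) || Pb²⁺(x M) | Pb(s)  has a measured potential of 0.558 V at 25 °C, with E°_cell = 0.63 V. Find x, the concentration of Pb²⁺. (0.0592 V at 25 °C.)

0.0044 M

From the Nernst equation, log Q = n(E° − E)/0.0592 = 2(0.63 − 0.558)/0.0592 = 2.432, so Q = 271.
With Q = [Zn²⁺]/[Pb²⁺] and the known concentrations, [Pb²⁺] in the denominator gives [Pb²⁺] = 0.0044 M.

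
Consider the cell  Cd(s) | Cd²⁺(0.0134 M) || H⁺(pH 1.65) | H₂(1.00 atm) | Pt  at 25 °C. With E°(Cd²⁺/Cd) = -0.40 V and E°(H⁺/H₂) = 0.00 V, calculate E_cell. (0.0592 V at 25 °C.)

0.36 V

The hydrogen couple is the cathode, so E°_cell = 0.40 V; n = 2.
[H⁺] = 10^(−1.65) = 0.022 M, and Q = [Cd²⁺]·P(H₂) / [H⁺]^2 = 26.7.
E = E° − (0.0592/2) log Q = 0.40 − (0.0592/2)(1.427) = 0.358 V.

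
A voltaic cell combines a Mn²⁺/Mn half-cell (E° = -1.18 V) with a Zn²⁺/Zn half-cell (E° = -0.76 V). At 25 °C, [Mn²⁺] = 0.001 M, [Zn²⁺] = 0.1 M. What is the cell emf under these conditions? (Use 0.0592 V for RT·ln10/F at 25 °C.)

0.479 V

The Zn²⁺/Zn couple has the higher reduction potential and acts as the cathode, so E°_cell = -0.76 − (-1.18) = 0.42 V.
Balancing electrons gives n = 2; the reaction quotient is Q = [Mn²⁺]/[Zn²⁺] = 0.0100.
At 25 °C, E = E° − (0.0592/n) log Q = 0.42 − (0.0592/2)(-2.000) = 0.420 + 0.059 = 0.479 V.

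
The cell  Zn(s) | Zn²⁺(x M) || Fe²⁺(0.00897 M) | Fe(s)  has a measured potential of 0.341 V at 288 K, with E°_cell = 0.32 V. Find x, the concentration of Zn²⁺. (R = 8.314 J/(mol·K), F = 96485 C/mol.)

From the Nernst equation, ln Q = nF(E° − E)/RT = 2×96485×(0.32 − 0.341)/(8.314×288) = -1.692, so Q = 0.184.
With Q = [Zn²⁺]/[Fe²⁺] and the known concentrations, [Zn²⁺] in the numerator gives [Zn²⁺] = 0.0017 M.

0.0017 M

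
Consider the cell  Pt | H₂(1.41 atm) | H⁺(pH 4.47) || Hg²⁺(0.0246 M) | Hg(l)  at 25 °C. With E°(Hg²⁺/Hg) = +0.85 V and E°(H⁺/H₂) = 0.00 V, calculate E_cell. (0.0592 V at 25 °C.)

The Hg²⁺/Hg couple is the cathode, so E°_cell = 0.85 V; n = 2.
[H⁺] = 10^(−4.47) = 3.4 × 10^-5 M, and Q = [H⁺]^2 / ([Hg²⁺]·P(H₂)) = 3.31 × 10^-8.
E = E° − (0.0592/2) log Q = 0.85 − (0.0592/2)(-7.480) = 1.071 V.

1.07 V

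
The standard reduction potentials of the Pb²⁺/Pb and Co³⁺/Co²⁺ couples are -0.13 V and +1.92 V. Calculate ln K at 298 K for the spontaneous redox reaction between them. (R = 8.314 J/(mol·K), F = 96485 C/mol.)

ln K = 159.7

E°_cell = +1.92 − (-0.13) = 2.05 V, with n = 2 electrons transferred.
At equilibrium E = 0, so the Nernst equation gives ln K = nFE°/RT = (2)(96485)(2.05)/((8.314)(298)) = 159.67.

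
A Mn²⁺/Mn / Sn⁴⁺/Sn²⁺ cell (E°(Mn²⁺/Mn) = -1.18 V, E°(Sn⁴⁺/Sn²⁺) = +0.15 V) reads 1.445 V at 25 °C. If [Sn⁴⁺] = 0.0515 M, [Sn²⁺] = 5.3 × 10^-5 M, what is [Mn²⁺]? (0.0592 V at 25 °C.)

0.13 M

From the Nernst equation, log Q = n(E° − E)/0.0592 = 2(1.33 − 1.445)/0.0592 = -3.885, so Q = 1.3 × 10^-4.
With Q = [Mn²⁺]·[Sn²⁺]/[Sn⁴⁺] and the known concentrations, [Mn²⁺] in the numerator gives [Mn²⁺] = 0.13 M.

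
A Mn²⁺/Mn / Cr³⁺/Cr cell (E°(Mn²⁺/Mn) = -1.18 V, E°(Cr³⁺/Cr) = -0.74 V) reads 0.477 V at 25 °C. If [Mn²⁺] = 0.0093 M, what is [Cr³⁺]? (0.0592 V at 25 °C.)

From the Nernst equation, log Q = n(E° − E)/0.0592 = 6(0.44 − 0.477)/0.0592 = -3.750, so Q = 1.78 × 10^-4.
With Q = [Mn²⁺]^3/[Cr³⁺]^2 and the known concentrations, [Cr³⁺]^2 in the denominator gives [Cr³⁺] = 0.067 M.

0.067 M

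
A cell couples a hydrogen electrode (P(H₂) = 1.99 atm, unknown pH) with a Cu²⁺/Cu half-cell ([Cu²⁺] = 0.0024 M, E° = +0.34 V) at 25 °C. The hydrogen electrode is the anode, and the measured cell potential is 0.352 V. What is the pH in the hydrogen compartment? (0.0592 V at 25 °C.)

E°_cell = 0.34 V and n = 2.
log Q = n(E° − E)/0.0592 = 2×(0.34 − 0.352)/0.0592 = -0.405.
With Q = [H⁺]^2 / ([Cu²⁺]·P(H₂)), solving for [H⁺] gives log[H⁺] = -1.363, so pH = 1.36.

pH = 1.36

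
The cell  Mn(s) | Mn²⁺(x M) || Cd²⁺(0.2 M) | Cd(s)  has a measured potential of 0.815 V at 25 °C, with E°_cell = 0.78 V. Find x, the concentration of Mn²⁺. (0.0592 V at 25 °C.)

From the Nernst equation, log Q = n(E° − E)/0.0592 = 2(0.78 − 0.815)/0.0592 = -1.182, so Q = 0.0657.
With Q = [Mn²⁺]/[Cd²⁺] and the known concentrations, [Mn²⁺] in the numerator gives [Mn²⁺] = 0.013 M.

0.013 M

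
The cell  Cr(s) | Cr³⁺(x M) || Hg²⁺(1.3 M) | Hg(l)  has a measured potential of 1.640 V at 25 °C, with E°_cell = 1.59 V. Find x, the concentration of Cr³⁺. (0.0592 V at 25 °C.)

0.0043 M

From the Nernst equation, log Q = n(E° − E)/0.0592 = 6(1.59 − 1.640)/0.0592 = -5.068, so Q = 8.56 × 10^-6.
With Q = [Cr³⁺]^2/[Hg²⁺]^3 and the known concentrations, [Cr³⁺]^2 in the numerator gives [Cr³⁺] = 0.0043 M.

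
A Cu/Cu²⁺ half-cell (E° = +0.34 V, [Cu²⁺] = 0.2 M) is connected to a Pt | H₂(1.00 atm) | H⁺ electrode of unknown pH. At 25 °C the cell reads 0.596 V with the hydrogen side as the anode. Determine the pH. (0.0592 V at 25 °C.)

E°_cell = 0.34 V and n = 2.
log Q = n(E° − E)/0.0592 = 2×(0.34 − 0.596)/0.0592 = -8.649.
With Q = [H⁺]^2 / ([Cu²⁺]·P(H₂)), solving for [H⁺] gives log[H⁺] = -4.674, so pH = 4.67.

pH = 4.67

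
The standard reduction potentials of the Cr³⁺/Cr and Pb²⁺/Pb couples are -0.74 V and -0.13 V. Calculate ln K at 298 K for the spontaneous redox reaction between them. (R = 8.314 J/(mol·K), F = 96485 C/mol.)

ln K = 142.5

E°_cell = -0.13 − (-0.74) = 0.61 V, with n = 6 electrons transferred.
At equilibrium E = 0, so the Nernst equation gives ln K = nFE°/RT = (6)(96485)(0.61)/((8.314)(298)) = 142.53.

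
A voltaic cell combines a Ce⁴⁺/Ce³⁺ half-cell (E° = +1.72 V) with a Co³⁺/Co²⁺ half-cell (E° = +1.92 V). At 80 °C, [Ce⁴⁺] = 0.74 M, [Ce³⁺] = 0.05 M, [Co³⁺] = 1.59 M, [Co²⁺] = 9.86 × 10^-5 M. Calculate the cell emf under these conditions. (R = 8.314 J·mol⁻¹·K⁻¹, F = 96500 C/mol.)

The Co³⁺/Co²⁺ couple has the higher reduction potential and acts as the cathode, so E°_cell = +1.92 − (+1.72) = 0.20 V.
Balancing electrons gives n = 1; the reaction quotient is Q = [Ce⁴⁺]·[Co²⁺]/([Ce³⁺]·[Co³⁺]) = 9.18 × 10^-4.
E = E° − (RT/nF) ln Q = 0.20 − (8.314×353)/(1×96500) × (-6.994) = 0.200 + 0.213 = 0.413 V.

0.413 V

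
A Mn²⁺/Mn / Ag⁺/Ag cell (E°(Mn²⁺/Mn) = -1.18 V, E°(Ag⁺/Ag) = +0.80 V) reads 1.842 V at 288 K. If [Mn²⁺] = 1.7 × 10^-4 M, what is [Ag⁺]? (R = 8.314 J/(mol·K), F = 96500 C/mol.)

From the Nernst equation, ln Q = nF(E° − E)/RT = 2×96500×(1.98 − 1.842)/(8.314×288) = 11.123, so Q = 6.77 × 10^4.
With Q = [Mn²⁺]/[Ag⁺]^2 and the known concentrations, [Ag⁺]^2 in the denominator gives [Ag⁺] = 5 × 10^-5 M.

5 × 10^-5 M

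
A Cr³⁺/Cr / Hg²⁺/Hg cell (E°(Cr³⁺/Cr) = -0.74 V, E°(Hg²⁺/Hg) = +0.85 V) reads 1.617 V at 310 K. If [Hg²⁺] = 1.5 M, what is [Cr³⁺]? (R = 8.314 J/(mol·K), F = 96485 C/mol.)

0.089 M

From the Nernst equation, ln Q = nF(E° − E)/RT = 6×96485×(1.59 − 1.617)/(8.314×310) = -6.065, so Q = 0.00232.
With Q = [Cr³⁺]^2/[Hg²⁺]^3 and the known concentrations, [Cr³⁺]^2 in the numerator gives [Cr³⁺] = 0.089 M.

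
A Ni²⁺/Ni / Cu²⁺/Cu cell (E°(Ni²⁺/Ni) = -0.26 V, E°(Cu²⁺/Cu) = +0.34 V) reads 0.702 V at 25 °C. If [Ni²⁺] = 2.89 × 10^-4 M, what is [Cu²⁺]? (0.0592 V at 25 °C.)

From the Nernst equation, log Q = n(E° − E)/0.0592 = 2(0.60 − 0.702)/0.0592 = -3.446, so Q = 3.58 × 10^-4.
With Q = [Ni²⁺]/[Cu²⁺] and the known concentrations, [Cu²⁺] in the denominator gives [Cu²⁺] = 0.81 M.

0.81 M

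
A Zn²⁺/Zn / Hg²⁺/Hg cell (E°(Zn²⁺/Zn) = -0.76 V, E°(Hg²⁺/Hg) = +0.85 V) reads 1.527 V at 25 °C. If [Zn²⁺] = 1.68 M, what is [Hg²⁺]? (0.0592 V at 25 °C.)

0.0026 M

From the Nernst equation, log Q = n(E° − E)/0.0592 = 2(1.61 − 1.527)/0.0592 = 2.804, so Q = 637.
With Q = [Zn²⁺]/[Hg²⁺] and the known concentrations, [Hg²⁺] in the denominator gives [Hg²⁺] = 0.0026 M.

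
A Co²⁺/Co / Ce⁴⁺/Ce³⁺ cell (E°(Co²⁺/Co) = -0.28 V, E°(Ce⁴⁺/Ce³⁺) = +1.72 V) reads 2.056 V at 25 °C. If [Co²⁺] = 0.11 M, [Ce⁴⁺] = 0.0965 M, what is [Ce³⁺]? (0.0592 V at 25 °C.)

From the Nernst equation, log Q = n(E° − E)/0.0592 = 2(2.00 − 2.056)/0.0592 = -1.892, so Q = 0.0128.
With Q = [Co²⁺]·[Ce³⁺]^2/[Ce⁴⁺]^2 and the known concentrations, [Ce³⁺]^2 in the numerator gives [Ce³⁺] = 0.033 M.

0.033 M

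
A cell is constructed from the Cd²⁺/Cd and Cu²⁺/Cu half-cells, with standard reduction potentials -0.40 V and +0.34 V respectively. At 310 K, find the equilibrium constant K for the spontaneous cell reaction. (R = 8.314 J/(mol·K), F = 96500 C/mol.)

E°_cell = +0.34 − (-0.40) = 0.74 V, with n = 2 electrons transferred.
At equilibrium E = 0, so the Nernst equation gives ln K = nFE°/RT = (2)(96500)(0.74)/((8.314)(310)) = 55.41.
K = e^55.41 = 1.2 × 10^24.

1.2 × 10^24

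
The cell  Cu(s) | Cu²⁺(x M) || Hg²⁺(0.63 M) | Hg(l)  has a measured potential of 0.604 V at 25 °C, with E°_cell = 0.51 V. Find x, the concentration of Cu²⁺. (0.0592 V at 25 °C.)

From the Nernst equation, log Q = n(E° − E)/0.0592 = 2(0.51 − 0.604)/0.0592 = -3.176, so Q = 6.67 × 10^-4.
With Q = [Cu²⁺]/[Hg²⁺] and the known concentrations, [Cu²⁺] in the numerator gives [Cu²⁺] = 4.2 × 10^-4 M.

4.2 × 10^-4 M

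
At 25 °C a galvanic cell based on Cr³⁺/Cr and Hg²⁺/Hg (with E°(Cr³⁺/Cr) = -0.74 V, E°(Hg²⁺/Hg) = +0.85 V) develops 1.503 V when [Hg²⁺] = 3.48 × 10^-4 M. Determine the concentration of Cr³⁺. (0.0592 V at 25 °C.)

0.17 M

From the Nernst equation, log Q = n(E° − E)/0.0592 = 6(1.59 − 1.503)/0.0592 = 8.818, so Q = 6.57 × 10^8.
With Q = [Cr³⁺]^2/[Hg²⁺]^3 and the known concentrations, [Cr³⁺]^2 in the numerator gives [Cr³⁺] = 0.17 M.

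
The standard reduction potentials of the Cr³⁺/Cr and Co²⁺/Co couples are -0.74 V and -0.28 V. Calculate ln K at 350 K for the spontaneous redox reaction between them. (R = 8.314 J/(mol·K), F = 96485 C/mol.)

E°_cell = -0.28 − (-0.74) = 0.46 V, with n = 6 electrons transferred.
At equilibrium E = 0, so the Nernst equation gives ln K = nFE°/RT = (6)(96485)(0.46)/((8.314)(350)) = 91.51.

ln K = 91.5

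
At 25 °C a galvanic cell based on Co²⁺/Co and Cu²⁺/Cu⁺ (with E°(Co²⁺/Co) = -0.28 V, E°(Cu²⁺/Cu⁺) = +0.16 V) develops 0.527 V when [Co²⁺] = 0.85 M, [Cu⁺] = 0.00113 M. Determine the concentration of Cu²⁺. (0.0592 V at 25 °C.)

0.031 M

From the Nernst equation, log Q = n(E° − E)/0.0592 = 2(0.44 − 0.527)/0.0592 = -2.939, so Q = 0.00115.
With Q = [Co²⁺]·[Cu⁺]^2/[Cu²⁺]^2 and the known concentrations, [Cu²⁺]^2 in the denominator gives [Cu²⁺] = 0.031 M.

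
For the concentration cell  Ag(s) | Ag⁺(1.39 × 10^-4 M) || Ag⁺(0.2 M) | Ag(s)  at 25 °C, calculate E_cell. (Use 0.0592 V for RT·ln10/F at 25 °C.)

0.19 V

Both half-cells are Ag⁺/Ag, so E°_cell = 0. The concentrated side is the cathode; the cell reaction moves Ag⁺ from high to low concentration with n = 1.
Q = [Ag⁺]_dilute/[Ag⁺]_conc = 1.39 × 10^-4/0.2 = 6.95 × 10^-4.
E = 0 − (0.0592/1) log Q = −(0.0592/1)(-3.158) = 0.1870 V.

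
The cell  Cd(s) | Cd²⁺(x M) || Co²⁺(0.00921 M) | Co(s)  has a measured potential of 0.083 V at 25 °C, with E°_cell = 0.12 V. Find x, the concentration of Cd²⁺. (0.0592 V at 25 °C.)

0.16 M

From the Nernst equation, log Q = n(E° − E)/0.0592 = 2(0.12 − 0.083)/0.0592 = 1.250, so Q = 17.8.
With Q = [Cd²⁺]/[Co²⁺] and the known concentrations, [Cd²⁺] in the numerator gives [Cd²⁺] = 0.16 M.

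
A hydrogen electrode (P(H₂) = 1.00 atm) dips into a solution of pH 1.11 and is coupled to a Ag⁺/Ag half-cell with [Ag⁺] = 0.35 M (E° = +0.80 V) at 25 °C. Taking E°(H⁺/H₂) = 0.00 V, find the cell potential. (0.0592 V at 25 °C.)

The Ag⁺/Ag couple is the cathode, so E°_cell = 0.80 V; n = 2.
[H⁺] = 10^(−1.11) = 0.078 M, and Q = [H⁺]^2 / ([Ag⁺]^2·P(H₂)) = 0.0492.
E = E° − (0.0592/2) log Q = 0.80 − (0.0592/2)(-1.308) = 0.839 V.

0.84 V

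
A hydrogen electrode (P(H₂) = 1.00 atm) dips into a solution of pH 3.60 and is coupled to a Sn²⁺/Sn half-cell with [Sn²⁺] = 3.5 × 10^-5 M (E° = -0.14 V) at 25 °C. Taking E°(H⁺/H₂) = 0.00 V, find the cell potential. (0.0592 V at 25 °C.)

The hydrogen couple is the cathode, so E°_cell = 0.14 V; n = 2.
[H⁺] = 10^(−3.60) = 2.5 × 10^-4 M, and Q = [Sn²⁺]·P(H₂) / [H⁺]^2 = 555.
E = E° − (0.0592/2) log Q = 0.14 − (0.0592/2)(2.744) = 0.059 V.

0.059 V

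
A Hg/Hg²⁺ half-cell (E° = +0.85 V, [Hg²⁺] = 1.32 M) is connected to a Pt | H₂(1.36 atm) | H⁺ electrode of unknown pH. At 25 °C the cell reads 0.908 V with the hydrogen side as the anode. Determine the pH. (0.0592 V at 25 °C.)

E°_cell = 0.85 V and n = 2.
log Q = n(E° − E)/0.0592 = 2×(0.85 − 0.908)/0.0592 = -1.959.
With Q = [H⁺]^2 / ([Hg²⁺]·P(H₂)), solving for [H⁺] gives log[H⁺] = -0.853, so pH = 0.85.

pH = 0.85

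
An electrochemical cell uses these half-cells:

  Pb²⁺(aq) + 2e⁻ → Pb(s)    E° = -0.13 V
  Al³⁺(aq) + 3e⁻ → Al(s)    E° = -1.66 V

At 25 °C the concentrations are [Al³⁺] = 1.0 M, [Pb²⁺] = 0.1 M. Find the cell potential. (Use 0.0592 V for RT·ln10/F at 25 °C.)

1.50 V

The Pb²⁺/Pb couple has the higher reduction potential and acts as the cathode, so E°_cell = -0.13 − (-1.66) = 1.53 V.
Balancing electrons gives n = 6; the reaction quotient is Q = [Al³⁺]^2/[Pb²⁺]^3 = 1000.
At 25 °C, E = E° − (0.0592/n) log Q = 1.53 − (0.0592/6)(3.000) = 1.530 − 0.030 = 1.500 V.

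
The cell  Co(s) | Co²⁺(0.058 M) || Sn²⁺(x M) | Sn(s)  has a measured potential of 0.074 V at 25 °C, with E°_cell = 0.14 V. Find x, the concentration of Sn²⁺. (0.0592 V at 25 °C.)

3.4 × 10^-4 M

From the Nernst equation, log Q = n(E° − E)/0.0592 = 2(0.14 − 0.074)/0.0592 = 2.230, so Q = 170.
With Q = [Co²⁺]/[Sn²⁺] and the known concentrations, [Sn²⁺] in the denominator gives [Sn²⁺] = 3.4 × 10^-4 M.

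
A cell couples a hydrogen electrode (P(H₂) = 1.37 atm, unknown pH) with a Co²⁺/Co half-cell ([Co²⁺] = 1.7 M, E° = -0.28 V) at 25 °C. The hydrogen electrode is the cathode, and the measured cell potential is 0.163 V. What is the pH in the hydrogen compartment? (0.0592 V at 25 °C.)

pH = 1.79

E°_cell = 0.28 V and n = 2.
log Q = n(E° − E)/0.0592 = 2×(0.28 − 0.163)/0.0592 = 3.953.
With Q = [Co²⁺]·P(H₂) / [H⁺]^2, solving for [H⁺] gives log[H⁺] = -1.793, so pH = 1.79.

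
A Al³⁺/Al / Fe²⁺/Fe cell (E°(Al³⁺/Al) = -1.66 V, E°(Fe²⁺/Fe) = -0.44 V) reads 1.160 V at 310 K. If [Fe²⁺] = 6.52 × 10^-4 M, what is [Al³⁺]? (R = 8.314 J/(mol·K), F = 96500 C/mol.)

0.014 M

From the Nernst equation, ln Q = nF(E° − E)/RT = 6×96500×(1.22 − 1.160)/(8.314×310) = 13.479, so Q = 7.14 × 10^5.
With Q = [Al³⁺]^2/[Fe²⁺]^3 and the known concentrations, [Al³⁺]^2 in the numerator gives [Al³⁺] = 0.014 M.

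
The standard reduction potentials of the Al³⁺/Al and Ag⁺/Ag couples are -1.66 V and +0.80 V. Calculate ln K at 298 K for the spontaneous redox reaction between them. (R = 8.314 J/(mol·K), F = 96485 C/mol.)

ln K = 287.4

E°_cell = +0.80 − (-1.66) = 2.46 V, with n = 3 electrons transferred.
At equilibrium E = 0, so the Nernst equation gives ln K = nFE°/RT = (3)(96485)(2.46)/((8.314)(298)) = 287.40.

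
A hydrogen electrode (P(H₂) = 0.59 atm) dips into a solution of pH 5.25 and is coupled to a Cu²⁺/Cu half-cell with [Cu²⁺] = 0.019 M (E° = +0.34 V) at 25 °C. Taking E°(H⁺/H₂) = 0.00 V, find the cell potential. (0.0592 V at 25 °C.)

0.59 V

The Cu²⁺/Cu couple is the cathode, so E°_cell = 0.34 V; n = 2.
[H⁺] = 10^(−5.25) = 5.6 × 10^-6 M, and Q = [H⁺]^2 / ([Cu²⁺]·P(H₂)) = 2.82 × 10^-9.
E = E° − (0.0592/2) log Q = 0.34 − (0.0592/2)(-8.550) = 0.593 V.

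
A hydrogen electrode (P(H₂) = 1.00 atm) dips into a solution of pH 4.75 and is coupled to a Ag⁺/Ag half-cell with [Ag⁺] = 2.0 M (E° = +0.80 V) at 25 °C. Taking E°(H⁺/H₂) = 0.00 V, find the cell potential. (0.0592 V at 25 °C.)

The Ag⁺/Ag couple is the cathode, so E°_cell = 0.80 V; n = 2.
[H⁺] = 10^(−4.75) = 1.8 × 10^-5 M, and Q = [H⁺]^2 / ([Ag⁺]^2·P(H₂)) = 7.91 × 10^-11.
E = E° − (0.0592/2) log Q = 0.80 − (0.0592/2)(-10.102) = 1.099 V.

1.10 V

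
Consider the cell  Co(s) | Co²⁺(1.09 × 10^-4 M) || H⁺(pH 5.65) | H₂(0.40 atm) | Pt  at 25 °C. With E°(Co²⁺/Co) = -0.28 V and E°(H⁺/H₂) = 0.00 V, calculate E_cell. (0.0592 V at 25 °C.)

The hydrogen couple is the cathode, so E°_cell = 0.28 V; n = 2.
[H⁺] = 10^(−5.65) = 2.2 × 10^-6 M, and Q = [Co²⁺]·P(H₂) / [H⁺]^2 = 8.7 × 10^6.
E = E° − (0.0592/2) log Q = 0.28 − (0.0592/2)(6.939) = 0.075 V.

0.075 V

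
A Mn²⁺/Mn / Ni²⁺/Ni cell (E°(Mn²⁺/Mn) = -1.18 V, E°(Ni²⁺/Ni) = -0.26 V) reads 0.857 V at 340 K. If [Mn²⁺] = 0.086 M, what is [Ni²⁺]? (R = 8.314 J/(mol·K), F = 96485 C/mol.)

0.0012 M

From the Nernst equation, ln Q = nF(E° − E)/RT = 2×96485×(0.92 − 0.857)/(8.314×340) = 4.301, so Q = 73.8.
With Q = [Mn²⁺]/[Ni²⁺] and the known concentrations, [Ni²⁺] in the denominator gives [Ni²⁺] = 0.0012 M.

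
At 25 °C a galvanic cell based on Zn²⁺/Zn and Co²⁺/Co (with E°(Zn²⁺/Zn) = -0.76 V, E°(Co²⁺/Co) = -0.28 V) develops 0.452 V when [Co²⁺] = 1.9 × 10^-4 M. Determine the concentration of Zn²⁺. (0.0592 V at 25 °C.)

0.0017 M

From the Nernst equation, log Q = n(E° − E)/0.0592 = 2(0.48 − 0.452)/0.0592 = 0.946, so Q = 8.83.
With Q = [Zn²⁺]/[Co²⁺] and the known concentrations, [Zn²⁺] in the numerator gives [Zn²⁺] = 0.0017 M.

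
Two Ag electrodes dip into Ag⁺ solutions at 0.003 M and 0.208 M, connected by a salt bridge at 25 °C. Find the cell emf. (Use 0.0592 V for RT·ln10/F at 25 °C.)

0.11 V

Both half-cells are Ag⁺/Ag, so E°_cell = 0. The concentrated side is the cathode; the cell reaction moves Ag⁺ from high to low concentration with n = 1.
Q = [Ag⁺]_dilute/[Ag⁺]_conc = 0.003/0.208 = 0.0144.
E = 0 − (0.0592/1) log Q = −(0.0592/1)(-1.841) = 0.1090 V.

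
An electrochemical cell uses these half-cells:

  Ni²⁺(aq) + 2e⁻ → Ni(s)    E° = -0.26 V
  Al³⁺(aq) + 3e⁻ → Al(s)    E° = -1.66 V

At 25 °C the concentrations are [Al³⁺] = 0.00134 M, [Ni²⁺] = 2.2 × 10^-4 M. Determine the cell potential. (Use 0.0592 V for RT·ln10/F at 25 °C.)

The Ni²⁺/Ni couple has the higher reduction potential and acts as the cathode, so E°_cell = -0.26 − (-1.66) = 1.40 V.
Balancing electrons gives n = 6; the reaction quotient is Q = [Al³⁺]^2/[Ni²⁺]^3 = 1.69 × 10^5.
At 25 °C, E = E° − (0.0592/n) log Q = 1.40 − (0.0592/6)(5.227) = 1.400 − 0.052 = 1.348 V.

1.35 V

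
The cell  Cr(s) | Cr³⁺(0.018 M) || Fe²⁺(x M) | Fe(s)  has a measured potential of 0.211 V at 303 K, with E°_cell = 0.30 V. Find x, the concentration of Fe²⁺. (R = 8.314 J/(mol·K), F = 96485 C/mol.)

From the Nernst equation, ln Q = nF(E° − E)/RT = 6×96485×(0.30 − 0.211)/(8.314×303) = 20.453, so Q = 7.63 × 10^8.
With Q = [Cr³⁺]^2/[Fe²⁺]^3 and the known concentrations, [Fe²⁺]^3 in the denominator gives [Fe²⁺] = 7.5 × 10^-5 M.

7.5 × 10^-5 M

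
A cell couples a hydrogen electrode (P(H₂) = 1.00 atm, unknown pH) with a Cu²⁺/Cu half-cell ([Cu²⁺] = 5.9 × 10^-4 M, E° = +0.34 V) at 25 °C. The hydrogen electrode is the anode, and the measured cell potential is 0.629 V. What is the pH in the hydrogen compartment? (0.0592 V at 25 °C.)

pH = 6.50

E°_cell = 0.34 V and n = 2.
log Q = n(E° − E)/0.0592 = 2×(0.34 − 0.629)/0.0592 = -9.764.
With Q = [H⁺]^2 / ([Cu²⁺]·P(H₂)), solving for [H⁺] gives log[H⁺] = -6.496, so pH = 6.50.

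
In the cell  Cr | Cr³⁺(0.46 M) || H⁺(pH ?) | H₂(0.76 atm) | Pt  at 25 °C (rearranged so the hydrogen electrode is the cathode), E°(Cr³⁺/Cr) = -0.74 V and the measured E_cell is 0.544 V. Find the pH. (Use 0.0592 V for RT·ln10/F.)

pH = 3.48

E°_cell = 0.74 V and n = 6.
log Q = n(E° − E)/0.0592 = 6×(0.74 − 0.544)/0.0592 = 19.865.
With Q = [Cr³⁺]^2·P(H₂)^3 / [H⁺]^6, solving for [H⁺] gives log[H⁺] = -3.483, so pH = 3.48.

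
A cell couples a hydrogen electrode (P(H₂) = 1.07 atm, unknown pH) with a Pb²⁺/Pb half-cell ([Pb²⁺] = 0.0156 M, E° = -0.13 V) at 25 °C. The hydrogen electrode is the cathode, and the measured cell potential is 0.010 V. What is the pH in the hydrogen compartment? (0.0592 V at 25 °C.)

pH = 2.92

E°_cell = 0.13 V and n = 2.
log Q = n(E° − E)/0.0592 = 2×(0.13 − 0.010)/0.0592 = 4.054.
With Q = [Pb²⁺]·P(H₂) / [H⁺]^2, solving for [H⁺] gives log[H⁺] = -2.916, so pH = 2.92.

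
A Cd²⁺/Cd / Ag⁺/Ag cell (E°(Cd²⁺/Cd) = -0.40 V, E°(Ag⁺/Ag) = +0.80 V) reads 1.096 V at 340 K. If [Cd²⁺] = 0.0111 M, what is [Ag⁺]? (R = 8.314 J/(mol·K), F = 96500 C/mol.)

From the Nernst equation, ln Q = nF(E° − E)/RT = 2×96500×(1.20 − 1.096)/(8.314×340) = 7.101, so Q = 1210.
With Q = [Cd²⁺]/[Ag⁺]^2 and the known concentrations, [Ag⁺]^2 in the denominator gives [Ag⁺] = 0.003 M.

0.003 M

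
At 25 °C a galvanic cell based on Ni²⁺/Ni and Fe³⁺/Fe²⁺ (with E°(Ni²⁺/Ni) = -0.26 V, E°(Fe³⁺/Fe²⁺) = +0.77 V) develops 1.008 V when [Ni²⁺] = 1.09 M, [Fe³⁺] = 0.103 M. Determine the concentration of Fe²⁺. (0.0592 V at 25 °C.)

From the Nernst equation, log Q = n(E° − E)/0.0592 = 2(1.03 − 1.008)/0.0592 = 0.743, so Q = 5.54.
With Q = [Ni²⁺]·[Fe²⁺]^2/[Fe³⁺]^2 and the known concentrations, [Fe²⁺]^2 in the numerator gives [Fe²⁺] = 0.23 M.

0.23 M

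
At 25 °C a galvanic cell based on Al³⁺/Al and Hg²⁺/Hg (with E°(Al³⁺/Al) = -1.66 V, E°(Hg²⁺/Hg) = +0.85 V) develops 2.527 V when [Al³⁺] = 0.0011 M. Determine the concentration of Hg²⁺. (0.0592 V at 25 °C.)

0.04 M

From the Nernst equation, log Q = n(E° − E)/0.0592 = 6(2.51 − 2.527)/0.0592 = -1.723, so Q = 0.0189.
With Q = [Al³⁺]^2/[Hg²⁺]^3 and the known concentrations, [Hg²⁺]^3 in the denominator gives [Hg²⁺] = 0.04 M.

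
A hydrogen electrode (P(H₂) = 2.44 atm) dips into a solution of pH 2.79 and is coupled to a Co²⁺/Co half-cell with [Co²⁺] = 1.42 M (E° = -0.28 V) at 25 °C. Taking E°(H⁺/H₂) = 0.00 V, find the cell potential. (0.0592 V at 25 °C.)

0.099 V

The hydrogen couple is the cathode, so E°_cell = 0.28 V; n = 2.
[H⁺] = 10^(−2.79) = 0.0016 M, and Q = [Co²⁺]·P(H₂) / [H⁺]^2 = 1.32 × 10^6.
E = E° − (0.0592/2) log Q = 0.28 − (0.0592/2)(6.120) = 0.099 V.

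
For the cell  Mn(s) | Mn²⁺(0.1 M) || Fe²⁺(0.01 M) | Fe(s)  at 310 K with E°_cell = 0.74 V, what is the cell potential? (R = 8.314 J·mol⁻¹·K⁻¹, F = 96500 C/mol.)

Balancing electrons gives n = 2; the reaction quotient is Q = [Mn²⁺]/[Fe²⁺] = 10.0.
E = E° − (RT/nF) ln Q = 0.74 − (8.314×310)/(2×96500) × (2.303) = 0.740 − 0.031 = 0.709 V.

0.709 V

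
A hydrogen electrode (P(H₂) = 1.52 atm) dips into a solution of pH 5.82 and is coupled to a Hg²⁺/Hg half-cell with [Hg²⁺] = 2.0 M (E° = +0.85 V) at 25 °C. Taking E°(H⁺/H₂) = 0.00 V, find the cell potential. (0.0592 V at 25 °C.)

The Hg²⁺/Hg couple is the cathode, so E°_cell = 0.85 V; n = 2.
[H⁺] = 10^(−5.82) = 1.5 × 10^-6 M, and Q = [H⁺]^2 / ([Hg²⁺]·P(H₂)) = 7.54 × 10^-13.
E = E° − (0.0592/2) log Q = 0.85 − (0.0592/2)(-12.123) = 1.209 V.

1.21 V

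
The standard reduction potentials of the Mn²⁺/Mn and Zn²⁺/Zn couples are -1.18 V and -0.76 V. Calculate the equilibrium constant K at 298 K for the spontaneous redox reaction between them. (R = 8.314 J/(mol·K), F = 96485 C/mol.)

1.6 × 10^14

E°_cell = -0.76 − (-1.18) = 0.42 V, with n = 2 electrons transferred.
At equilibrium E = 0, so the Nernst equation gives ln K = nFE°/RT = (2)(96485)(0.42)/((8.314)(298)) = 32.71.
K = e^32.71 = 1.6 × 10^14.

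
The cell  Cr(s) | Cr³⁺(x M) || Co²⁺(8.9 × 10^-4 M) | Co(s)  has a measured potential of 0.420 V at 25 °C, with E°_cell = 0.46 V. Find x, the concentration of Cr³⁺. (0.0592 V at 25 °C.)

From the Nernst equation, log Q = n(E° − E)/0.0592 = 6(0.46 − 0.420)/0.0592 = 4.054, so Q = 1.13 × 10^4.
With Q = [Cr³⁺]^2/[Co²⁺]^3 and the known concentrations, [Cr³⁺]^2 in the numerator gives [Cr³⁺] = 0.0028 M.

0.0028 M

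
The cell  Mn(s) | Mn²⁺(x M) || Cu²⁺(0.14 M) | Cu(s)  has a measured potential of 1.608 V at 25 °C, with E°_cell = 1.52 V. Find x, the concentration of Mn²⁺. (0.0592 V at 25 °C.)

1.5 × 10^-4 M

From the Nernst equation, log Q = n(E° − E)/0.0592 = 2(1.52 − 1.608)/0.0592 = -2.973, so Q = 0.00106.
With Q = [Mn²⁺]/[Cu²⁺] and the known concentrations, [Mn²⁺] in the numerator gives [Mn²⁺] = 1.5 × 10^-4 M.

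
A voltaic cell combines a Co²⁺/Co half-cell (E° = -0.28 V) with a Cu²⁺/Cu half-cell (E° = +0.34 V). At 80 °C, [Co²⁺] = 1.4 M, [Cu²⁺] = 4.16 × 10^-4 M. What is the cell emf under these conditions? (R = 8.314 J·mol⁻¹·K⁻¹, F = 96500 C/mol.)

The Cu²⁺/Cu couple has the higher reduction potential and acts as the cathode, so E°_cell = +0.34 − (-0.28) = 0.62 V.
Balancing electrons gives n = 2; the reaction quotient is Q = [Co²⁺]/[Cu²⁺] = 3370.
E = E° − (RT/nF) ln Q = 0.62 − (8.314×353)/(2×96500) × (8.121) = 0.620 − 0.123 = 0.497 V.

0.497 V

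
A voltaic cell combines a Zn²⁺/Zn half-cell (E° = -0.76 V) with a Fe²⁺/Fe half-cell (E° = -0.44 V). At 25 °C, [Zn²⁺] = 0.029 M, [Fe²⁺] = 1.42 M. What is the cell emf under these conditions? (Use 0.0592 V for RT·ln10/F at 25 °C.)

The Fe²⁺/Fe couple has the higher reduction potential and acts as the cathode, so E°_cell = -0.44 − (-0.76) = 0.32 V.
Balancing electrons gives n = 2; the reaction quotient is Q = [Zn²⁺]/[Fe²⁺] = 0.0204.
At 25 °C, E = E° − (0.0592/n) log Q = 0.32 − (0.0592/2)(-1.690) = 0.320 + 0.050 = 0.370 V.

0.370 V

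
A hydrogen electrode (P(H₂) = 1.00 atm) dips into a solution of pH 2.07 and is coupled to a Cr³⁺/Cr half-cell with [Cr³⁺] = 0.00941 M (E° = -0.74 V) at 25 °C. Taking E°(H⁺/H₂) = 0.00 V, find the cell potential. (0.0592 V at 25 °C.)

The hydrogen couple is the cathode, so E°_cell = 0.74 V; n = 6.
[H⁺] = 10^(−2.07) = 0.0085 M, and Q = [Cr³⁺]^2·P(H₂)^3 / [H⁺]^6 = 2.33 × 10^8.
E = E° − (0.0592/6) log Q = 0.74 − (0.0592/6)(8.367) = 0.657 V.

0.66 V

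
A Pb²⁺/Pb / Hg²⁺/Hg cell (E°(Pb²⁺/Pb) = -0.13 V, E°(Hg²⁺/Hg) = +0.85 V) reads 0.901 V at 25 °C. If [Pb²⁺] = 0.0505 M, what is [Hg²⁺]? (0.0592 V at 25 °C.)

1.1 × 10^-4 M

From the Nernst equation, log Q = n(E° − E)/0.0592 = 2(0.98 − 0.901)/0.0592 = 2.669, so Q = 467.
With Q = [Pb²⁺]/[Hg²⁺] and the known concentrations, [Hg²⁺] in the denominator gives [Hg²⁺] = 1.1 × 10^-4 M.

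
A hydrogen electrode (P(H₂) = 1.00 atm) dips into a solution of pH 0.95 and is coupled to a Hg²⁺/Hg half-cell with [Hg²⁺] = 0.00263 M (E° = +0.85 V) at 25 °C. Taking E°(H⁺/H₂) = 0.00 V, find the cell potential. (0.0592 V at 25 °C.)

The Hg²⁺/Hg couple is the cathode, so E°_cell = 0.85 V; n = 2.
[H⁺] = 10^(−0.95) = 0.11 M, and Q = [H⁺]^2 / ([Hg²⁺]·P(H₂)) = 4.79.
E = E° − (0.0592/2) log Q = 0.85 − (0.0592/2)(0.680) = 0.830 V.

0.83 V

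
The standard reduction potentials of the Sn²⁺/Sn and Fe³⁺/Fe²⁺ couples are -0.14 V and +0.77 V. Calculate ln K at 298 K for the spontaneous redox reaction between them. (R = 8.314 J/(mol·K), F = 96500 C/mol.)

ln K = 70.9

E°_cell = +0.77 − (-0.14) = 0.91 V, with n = 2 electrons transferred.
At equilibrium E = 0, so the Nernst equation gives ln K = nFE°/RT = (2)(96500)(0.91)/((8.314)(298)) = 70.89.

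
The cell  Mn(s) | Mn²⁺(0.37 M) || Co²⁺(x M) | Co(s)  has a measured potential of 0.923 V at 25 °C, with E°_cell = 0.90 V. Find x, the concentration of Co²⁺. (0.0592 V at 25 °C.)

From the Nernst equation, log Q = n(E° − E)/0.0592 = 2(0.90 − 0.923)/0.0592 = -0.777, so Q = 0.167.
With Q = [Mn²⁺]/[Co²⁺] and the known concentrations, [Co²⁺] in the denominator gives [Co²⁺] = 2.2 M.

2.2 M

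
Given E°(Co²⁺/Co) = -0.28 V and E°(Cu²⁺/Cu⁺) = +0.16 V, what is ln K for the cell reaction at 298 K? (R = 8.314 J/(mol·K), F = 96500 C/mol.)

ln K = 34.3

E°_cell = +0.16 − (-0.28) = 0.44 V, with n = 2 electrons transferred.
At equilibrium E = 0, so the Nernst equation gives ln K = nFE°/RT = (2)(96500)(0.44)/((8.314)(298)) = 34.28.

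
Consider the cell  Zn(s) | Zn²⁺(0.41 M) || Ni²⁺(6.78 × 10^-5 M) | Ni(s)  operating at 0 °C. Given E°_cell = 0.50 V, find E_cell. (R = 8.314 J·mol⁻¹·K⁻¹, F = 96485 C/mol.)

Balancing electrons gives n = 2; the reaction quotient is Q = [Zn²⁺]/[Ni²⁺] = 6050.
E = E° − (RT/nF) ln Q = 0.50 − (8.314×273)/(2×96485) × (8.707) = 0.500 − 0.102 = 0.398 V.

0.398 V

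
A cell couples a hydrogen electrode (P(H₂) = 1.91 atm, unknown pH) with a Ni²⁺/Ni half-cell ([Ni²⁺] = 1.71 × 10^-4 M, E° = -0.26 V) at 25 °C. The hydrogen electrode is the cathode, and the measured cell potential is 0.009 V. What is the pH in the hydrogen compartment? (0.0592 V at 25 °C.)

E°_cell = 0.26 V and n = 2.
log Q = n(E° − E)/0.0592 = 2×(0.26 − 0.009)/0.0592 = 8.480.
With Q = [Ni²⁺]·P(H₂) / [H⁺]^2, solving for [H⁺] gives log[H⁺] = -5.983, so pH = 5.98.

pH = 5.98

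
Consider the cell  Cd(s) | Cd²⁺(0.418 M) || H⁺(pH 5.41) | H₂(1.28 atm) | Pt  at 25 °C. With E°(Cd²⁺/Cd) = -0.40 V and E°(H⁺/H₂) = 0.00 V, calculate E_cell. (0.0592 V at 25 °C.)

0.088 V

The hydrogen couple is the cathode, so E°_cell = 0.40 V; n = 2.
[H⁺] = 10^(−5.41) = 3.9 × 10^-6 M, and Q = [Cd²⁺]·P(H₂) / [H⁺]^2 = 3.53 × 10^10.
E = E° − (0.0592/2) log Q = 0.40 − (0.0592/2)(10.548) = 0.088 V.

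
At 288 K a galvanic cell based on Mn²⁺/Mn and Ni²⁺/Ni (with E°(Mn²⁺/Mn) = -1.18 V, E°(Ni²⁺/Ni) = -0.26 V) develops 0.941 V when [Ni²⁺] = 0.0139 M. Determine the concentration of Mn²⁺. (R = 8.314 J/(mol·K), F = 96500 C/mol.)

From the Nernst equation, ln Q = nF(E° − E)/RT = 2×96500×(0.92 − 0.941)/(8.314×288) = -1.693, so Q = 0.184.
With Q = [Mn²⁺]/[Ni²⁺] and the known concentrations, [Mn²⁺] in the numerator gives [Mn²⁺] = 0.0026 M.

0.0026 M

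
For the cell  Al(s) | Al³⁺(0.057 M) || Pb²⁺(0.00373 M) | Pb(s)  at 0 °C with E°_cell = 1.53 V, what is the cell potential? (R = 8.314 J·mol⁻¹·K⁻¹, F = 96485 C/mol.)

Balancing electrons gives n = 6; the reaction quotient is Q = [Al³⁺]^2/[Pb²⁺]^3 = 6.26 × 10^4.
E = E° − (RT/nF) ln Q = 1.53 − (8.314×273)/(6×96485) × (11.045) = 1.530 − 0.043 = 1.487 V.

1.49 V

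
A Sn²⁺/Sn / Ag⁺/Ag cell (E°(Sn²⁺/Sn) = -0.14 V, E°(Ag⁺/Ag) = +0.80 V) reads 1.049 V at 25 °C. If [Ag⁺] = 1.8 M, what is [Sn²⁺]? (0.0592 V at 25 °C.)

From the Nernst equation, log Q = n(E° − E)/0.0592 = 2(0.94 − 1.049)/0.0592 = -3.682, so Q = 2.08 × 10^-4.
With Q = [Sn²⁺]/[Ag⁺]^2 and the known concentrations, [Sn²⁺] in the numerator gives [Sn²⁺] = 6.7 × 10^-4 M.

6.7 × 10^-4 M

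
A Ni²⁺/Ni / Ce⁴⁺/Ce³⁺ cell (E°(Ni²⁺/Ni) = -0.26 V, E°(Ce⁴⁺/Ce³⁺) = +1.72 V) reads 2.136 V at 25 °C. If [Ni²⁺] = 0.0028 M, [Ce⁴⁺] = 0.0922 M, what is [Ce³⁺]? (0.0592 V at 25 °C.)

From the Nernst equation, log Q = n(E° − E)/0.0592 = 2(1.98 − 2.136)/0.0592 = -5.270, so Q = 5.37 × 10^-6.
With Q = [Ni²⁺]·[Ce³⁺]^2/[Ce⁴⁺]^2 and the known concentrations, [Ce³⁺]^2 in the numerator gives [Ce³⁺] = 0.004 M.

0.004 M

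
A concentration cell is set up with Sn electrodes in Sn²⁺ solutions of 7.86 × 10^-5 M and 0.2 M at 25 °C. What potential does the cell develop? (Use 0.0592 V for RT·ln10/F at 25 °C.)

0.10 V

Both half-cells are Sn²⁺/Sn, so E°_cell = 0. The concentrated side is the cathode; the cell reaction moves Sn²⁺ from high to low concentration with n = 2.
Q = [Sn²⁺]_dilute/[Sn²⁺]_conc = 7.86 × 10^-5/0.2 = 3.93 × 10^-4.
E = 0 − (0.0592/2) log Q = −(0.0592/2)(-3.406) = 0.1008 V.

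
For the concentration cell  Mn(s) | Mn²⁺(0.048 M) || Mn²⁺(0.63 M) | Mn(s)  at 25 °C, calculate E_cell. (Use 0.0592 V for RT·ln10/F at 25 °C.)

Both half-cells are Mn²⁺/Mn, so E°_cell = 0. The concentrated side is the cathode; the cell reaction moves Mn²⁺ from high to low concentration with n = 2.
Q = [Mn²⁺]_dilute/[Mn²⁺]_conc = 0.048/0.63 = 0.0762.
E = 0 − (0.0592/2) log Q = −(0.0592/2)(-1.118) = 0.0331 V.

0.033 V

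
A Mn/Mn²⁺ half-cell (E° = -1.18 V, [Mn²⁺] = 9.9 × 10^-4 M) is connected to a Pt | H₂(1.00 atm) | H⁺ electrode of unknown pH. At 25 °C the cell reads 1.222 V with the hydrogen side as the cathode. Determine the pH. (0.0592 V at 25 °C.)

E°_cell = 1.18 V and n = 2.
log Q = n(E° − E)/0.0592 = 2×(1.18 − 1.222)/0.0592 = -1.419.
With Q = [Mn²⁺]·P(H₂) / [H⁺]^2, solving for [H⁺] gives log[H⁺] = -0.793, so pH = 0.79.

pH = 0.79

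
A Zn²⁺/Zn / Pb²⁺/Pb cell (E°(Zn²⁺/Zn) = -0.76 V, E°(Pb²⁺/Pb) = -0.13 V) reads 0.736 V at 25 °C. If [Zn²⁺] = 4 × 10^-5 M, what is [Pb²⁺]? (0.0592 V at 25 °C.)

From the Nernst equation, log Q = n(E° − E)/0.0592 = 2(0.63 − 0.736)/0.0592 = -3.581, so Q = 2.62 × 10^-4.
With Q = [Zn²⁺]/[Pb²⁺] and the known concentrations, [Pb²⁺] in the denominator gives [Pb²⁺] = 0.15 M.

0.15 M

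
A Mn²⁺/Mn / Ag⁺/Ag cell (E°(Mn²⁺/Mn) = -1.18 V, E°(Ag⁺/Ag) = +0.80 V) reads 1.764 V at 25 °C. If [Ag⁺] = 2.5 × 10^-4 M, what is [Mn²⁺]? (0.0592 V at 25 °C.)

From the Nernst equation, log Q = n(E° − E)/0.0592 = 2(1.98 − 1.764)/0.0592 = 7.297, so Q = 1.98 × 10^7.
With Q = [Mn²⁺]/[Ag⁺]^2 and the known concentrations, [Mn²⁺] in the numerator gives [Mn²⁺] = 1.2 M.

1.2 M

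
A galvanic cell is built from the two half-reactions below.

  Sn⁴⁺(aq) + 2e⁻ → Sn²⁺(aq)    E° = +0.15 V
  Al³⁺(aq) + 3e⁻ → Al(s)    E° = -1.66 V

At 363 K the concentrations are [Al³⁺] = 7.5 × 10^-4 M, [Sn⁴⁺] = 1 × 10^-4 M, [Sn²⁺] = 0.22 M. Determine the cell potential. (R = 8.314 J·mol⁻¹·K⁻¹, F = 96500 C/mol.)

The Sn⁴⁺/Sn²⁺ couple has the higher reduction potential and acts as the cathode, so E°_cell = +0.15 − (-1.66) = 1.81 V.
Balancing electrons gives n = 6; the reaction quotient is Q = [Al³⁺]^2·[Sn²⁺]^3/[Sn⁴⁺]^3 = 5990.
E = E° − (RT/nF) ln Q = 1.81 − (8.314×363)/(6×96500) × (8.698) = 1.810 − 0.045 = 1.765 V.

1.76 V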